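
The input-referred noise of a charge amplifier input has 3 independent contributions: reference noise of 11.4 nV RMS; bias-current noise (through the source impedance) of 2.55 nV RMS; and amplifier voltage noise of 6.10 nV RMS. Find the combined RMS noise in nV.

Uncorrelated sources add in power (mean-square): V_tot = √(ΣV_i²)
V_tot = √[(1.14×10⁻⁸)² + (2.55×10⁻⁹)² + (6.10×10⁻⁹)²] = 1.32×10⁻⁸ V = 13.2 nV

13.2 nV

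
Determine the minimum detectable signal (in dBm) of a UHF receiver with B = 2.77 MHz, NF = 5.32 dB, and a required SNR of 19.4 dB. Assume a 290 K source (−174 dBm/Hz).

Sensitivity = −174 + 10 log₁₀(B) + NF + SNR_min
= −174 + 64.42 + 5.32 + 19.4
= −84.86 dBm → −84.9 dBm

−84.9 dBm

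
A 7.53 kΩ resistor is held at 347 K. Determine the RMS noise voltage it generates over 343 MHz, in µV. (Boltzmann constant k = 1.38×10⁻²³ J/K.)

V_n = √(4kTRB)
4kTRB = 4 × 1.38×10⁻²³ × 347 × 7.53×10³ × 3.43×10⁸ = 4.95×10⁻⁸ V²
V_n = √(4.95×10⁻⁸) = 2.22×10⁻⁴ V = 222 µV

222 µV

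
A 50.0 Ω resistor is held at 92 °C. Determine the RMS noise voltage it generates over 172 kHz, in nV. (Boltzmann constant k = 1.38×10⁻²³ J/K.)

416 nV

T = 92 °C + 273.15 = 365.15 K
V_n = √(4kTRB)
4kTRB = 4 × 1.38×10⁻²³ × 365.15 × 5.00×10¹ × 1.72×10⁵ = 1.73×10⁻¹³ V²
V_n = √(1.73×10⁻¹³) = 4.16×10⁻⁷ V = 416 nV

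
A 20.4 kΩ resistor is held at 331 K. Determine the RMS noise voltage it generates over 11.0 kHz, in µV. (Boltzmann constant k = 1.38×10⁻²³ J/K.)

2.02 µV

V_n = √(4kTRB)
4kTRB = 4 × 1.38×10⁻²³ × 331 × 2.04×10⁴ × 1.10×10⁴ = 4.10×10⁻¹² V²
V_n = √(4.10×10⁻¹²) = 2.02×10⁻⁶ V = 2.02 µV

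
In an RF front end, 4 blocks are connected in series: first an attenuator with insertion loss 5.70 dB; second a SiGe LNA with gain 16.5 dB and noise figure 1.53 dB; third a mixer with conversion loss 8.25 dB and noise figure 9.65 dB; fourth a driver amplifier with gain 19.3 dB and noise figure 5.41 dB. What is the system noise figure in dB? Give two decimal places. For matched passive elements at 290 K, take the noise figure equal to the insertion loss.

8.66 dB

Convert to linear (a loss of L dB is a gain of −L dB): F_i = 10^(NF_i/10), G_i = 10^(G_i,dB/10)
  Stage 1: F_1 = 10^(5.70/10) = 3.715, G_1 = 10^(−5.70/10) = 0.2692
  Stage 2: F_2 = 10^(1.53/10) = 1.422, G_2 = 10^(16.5/10) = 44.67
  Stage 3: F_3 = 10^(9.65/10) = 9.226, G_3 = 10^(−8.25/10) = 0.1496
  Stage 4: F_4 = 10^(5.41/10) = 3.475, G_4 = 10^(19.3/10) = 85.11
Friis cascade:
  F = 3.715 + (1.422 − 1)/0.2692 + (9.226 − 1)/12.02 + (3.475 − 1)/1.799 = 7.345
NF = 10 log₁₀(7.345) = 8.66 dB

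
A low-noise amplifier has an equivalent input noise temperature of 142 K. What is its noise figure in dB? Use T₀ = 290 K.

F = 1 + T_e/T₀ = 1 + 142/290 = 1.48966
NF = 10 log₁₀(1.48966) = 1.73 dB

1.73 dB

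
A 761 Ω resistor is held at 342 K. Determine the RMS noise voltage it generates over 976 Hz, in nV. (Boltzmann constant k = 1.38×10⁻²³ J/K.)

118 nV

V_n = √(4kTRB)
4kTRB = 4 × 1.38×10⁻²³ × 342 × 7.61×10² × 9.76×10² = 1.40×10⁻¹⁴ V²
V_n = √(1.40×10⁻¹⁴) = 1.18×10⁻⁷ V = 118 nV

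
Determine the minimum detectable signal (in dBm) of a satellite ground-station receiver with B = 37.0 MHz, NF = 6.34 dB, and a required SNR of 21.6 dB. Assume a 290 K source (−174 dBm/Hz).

−70.4 dBm

Sensitivity = −174 + 10 log₁₀(B) + NF + SNR_min
= −174 + 75.68 + 6.34 + 21.6
= −70.38 dBm → −70.4 dBm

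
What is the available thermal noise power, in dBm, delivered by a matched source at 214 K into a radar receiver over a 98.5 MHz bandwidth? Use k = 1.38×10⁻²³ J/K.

−95.4 dBm

P_n = kTB = 1.38×10⁻²³ × 214 × 9.85×10⁷ = 2.91×10⁻¹³ W
In dBm: 10 log₁₀(2.91×10⁻¹³ / 10⁻³) = −95.4 dBm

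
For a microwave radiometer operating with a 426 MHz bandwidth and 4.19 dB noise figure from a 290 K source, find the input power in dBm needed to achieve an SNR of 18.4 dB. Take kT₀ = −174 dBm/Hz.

Sensitivity = −174 + 10 log₁₀(B) + NF + SNR_min
= −174 + 86.29 + 4.19 + 18.4
= −65.12 dBm → −65.1 dBm

−65.1 dBm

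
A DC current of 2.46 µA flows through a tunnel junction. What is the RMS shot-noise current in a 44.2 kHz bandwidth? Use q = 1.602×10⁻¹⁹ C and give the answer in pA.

187 pA

I_n = √(2qI·B)
2qI·B = 2 × 1.602×10⁻¹⁹ × 2.46×10⁻⁶ × 4.42×10⁴ = 3.48×10⁻²⁰ A²
I_n = √(3.48×10⁻²⁰) = 1.87×10⁻¹⁰ A = 187 pA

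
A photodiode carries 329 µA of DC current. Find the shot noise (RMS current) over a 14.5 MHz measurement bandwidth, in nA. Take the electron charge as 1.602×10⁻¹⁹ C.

I_n = √(2qI·B)
2qI·B = 2 × 1.602×10⁻¹⁹ × 3.29×10⁻⁴ × 1.45×10⁷ = 1.53×10⁻¹⁵ A²
I_n = √(1.53×10⁻¹⁵) = 3.91×10⁻⁸ A = 39.1 nA

39.1 nA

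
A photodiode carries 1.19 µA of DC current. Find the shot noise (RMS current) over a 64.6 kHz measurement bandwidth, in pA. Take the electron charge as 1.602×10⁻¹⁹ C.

157 pA

I_n = √(2qI·B)
2qI·B = 2 × 1.602×10⁻¹⁹ × 1.19×10⁻⁶ × 6.46×10⁴ = 2.46×10⁻²⁰ A²
I_n = √(2.46×10⁻²⁰) = 1.57×10⁻¹⁰ A = 157 pA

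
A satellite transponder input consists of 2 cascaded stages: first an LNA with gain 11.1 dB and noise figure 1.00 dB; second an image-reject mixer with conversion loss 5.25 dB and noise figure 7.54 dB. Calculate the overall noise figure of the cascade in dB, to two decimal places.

2.10 dB

Convert to linear (a loss of L dB is a gain of −L dB): F_i = 10^(NF_i/10), G_i = 10^(G_i,dB/10)
  Stage 1: F_1 = 10^(1.00/10) = 1.259, G_1 = 10^(11.1/10) = 12.88
  Stage 2: F_2 = 10^(7.54/10) = 5.675, G_2 = 10^(−5.25/10) = 0.2985
Friis cascade:
  F = 1.259 + (5.675 − 1)/12.88 = 1.622
NF = 10 log₁₀(1.622) = 2.10 dB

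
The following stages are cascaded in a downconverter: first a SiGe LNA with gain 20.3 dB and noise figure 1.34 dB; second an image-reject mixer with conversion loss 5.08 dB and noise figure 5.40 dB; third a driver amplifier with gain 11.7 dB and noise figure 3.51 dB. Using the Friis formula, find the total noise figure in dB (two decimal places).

1.53 dB

Convert to linear (a loss of L dB is a gain of −L dB): F_i = 10^(NF_i/10), G_i = 10^(G_i,dB/10)
  Stage 1: F_1 = 10^(1.34/10) = 1.361, G_1 = 10^(20.3/10) = 107.2
  Stage 2: F_2 = 10^(5.40/10) = 3.467, G_2 = 10^(−5.08/10) = 0.3105
  Stage 3: F_3 = 10^(3.51/10) = 2.244, G_3 = 10^(11.7/10) = 14.79
Friis cascade:
  F = 1.361 + (3.467 − 1)/107.2 + (2.244 − 1)/33.27 = 1.422
NF = 10 log₁₀(1.422) = 1.53 dB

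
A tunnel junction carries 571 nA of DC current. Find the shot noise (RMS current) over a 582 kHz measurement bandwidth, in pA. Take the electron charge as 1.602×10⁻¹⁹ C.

326 pA

I_n = √(2qI·B)
2qI·B = 2 × 1.602×10⁻¹⁹ × 5.71×10⁻⁷ × 5.82×10⁵ = 1.06×10⁻¹⁹ A²
I_n = √(1.06×10⁻¹⁹) = 3.26×10⁻¹⁰ A = 326 pA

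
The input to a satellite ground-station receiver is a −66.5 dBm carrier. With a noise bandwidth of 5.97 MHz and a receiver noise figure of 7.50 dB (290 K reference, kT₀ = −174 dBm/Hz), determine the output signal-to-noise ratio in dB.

32.2 dB

Noise floor: N = −174 + 10 log₁₀(B) + NF
10 log₁₀(5.97×10⁶) = 67.76 dB
N = −174 + 67.76 + 7.50 = −98.74 dBm
SNR = P_sig − N = −66.5 − (−98.74) = 32.24 dB → 32.2 dB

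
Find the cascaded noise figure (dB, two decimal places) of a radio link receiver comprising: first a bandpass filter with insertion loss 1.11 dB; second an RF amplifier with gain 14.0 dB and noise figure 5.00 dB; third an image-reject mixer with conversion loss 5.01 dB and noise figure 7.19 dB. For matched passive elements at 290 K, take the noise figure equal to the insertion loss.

6.34 dB

Convert to linear (a loss of L dB is a gain of −L dB): F_i = 10^(NF_i/10), G_i = 10^(G_i,dB/10)
  Stage 1: F_1 = 10^(1.11/10) = 1.291, G_1 = 10^(−1.11/10) = 0.7745
  Stage 2: F_2 = 10^(5.00/10) = 3.162, G_2 = 10^(14.0/10) = 25.12
  Stage 3: F_3 = 10^(7.19/10) = 5.236, G_3 = 10^(−5.01/10) = 0.3155
Friis cascade:
  F = 1.291 + (3.162 − 1)/0.7745 + (5.236 − 1)/19.45 = 4.301
NF = 10 log₁₀(4.301) = 6.34 dB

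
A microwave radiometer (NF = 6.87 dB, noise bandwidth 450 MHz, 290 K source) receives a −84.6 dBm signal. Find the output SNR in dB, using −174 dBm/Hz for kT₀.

Noise floor: N = −174 + 10 log₁₀(B) + NF
10 log₁₀(4.50×10⁸) = 86.53 dB
N = −174 + 86.53 + 6.87 = −80.60 dBm
SNR = P_sig − N = −84.6 − (−80.60) = −4.00 dB → −4.0 dB

−4.0 dB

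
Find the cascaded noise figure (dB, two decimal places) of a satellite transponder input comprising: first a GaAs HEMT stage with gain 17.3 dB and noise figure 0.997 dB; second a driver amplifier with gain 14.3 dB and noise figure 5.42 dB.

Convert to linear (a loss of L dB is a gain of −L dB): F_i = 10^(NF_i/10), G_i = 10^(G_i,dB/10)
  Stage 1: F_1 = 10^(0.997/10) = 1.258, G_1 = 10^(17.3/10) = 53.70
  Stage 2: F_2 = 10^(5.42/10) = 3.483, G_2 = 10^(14.3/10) = 26.92
Friis cascade:
  F = 1.258 + (3.483 − 1)/53.70 = 1.304
NF = 10 log₁₀(1.304) = 1.15 dB

1.15 dB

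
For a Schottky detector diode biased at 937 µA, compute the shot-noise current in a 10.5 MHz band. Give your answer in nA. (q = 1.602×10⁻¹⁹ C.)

I_n = √(2qI·B)
2qI·B = 2 × 1.602×10⁻¹⁹ × 9.37×10⁻⁴ × 1.05×10⁷ = 3.15×10⁻¹⁵ A²
I_n = √(3.15×10⁻¹⁵) = 5.61×10⁻⁸ A = 56.1 nA

56.1 nA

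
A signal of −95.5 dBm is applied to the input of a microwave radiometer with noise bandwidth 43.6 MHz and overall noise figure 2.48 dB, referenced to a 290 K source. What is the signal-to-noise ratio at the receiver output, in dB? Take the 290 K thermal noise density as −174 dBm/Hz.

Noise floor: N = −174 + 10 log₁₀(B) + NF
10 log₁₀(4.36×10⁷) = 76.39 dB
N = −174 + 76.39 + 2.48 = −95.13 dBm
SNR = P_sig − N = −95.5 − (−95.13) = −0.37 dB → −0.4 dB

−0.4 dB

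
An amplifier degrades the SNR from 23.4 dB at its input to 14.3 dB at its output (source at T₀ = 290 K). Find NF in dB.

NF (dB) = SNR_in(dB) − SNR_out(dB) when the source is at T₀
NF = 23.4 − 14.3 = 9.1 dB

9.1 dB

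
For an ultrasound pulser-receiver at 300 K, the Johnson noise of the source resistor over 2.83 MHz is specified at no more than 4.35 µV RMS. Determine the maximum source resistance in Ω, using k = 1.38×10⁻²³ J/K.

404 Ω

Johnson–Nyquist: V_n = √(4kTRB) ⇒ R = V_n² / (4kTB)
4kTB = 4 × 1.38×10⁻²³ × 300 × 2.83×10⁶ = 4.69×10⁻¹⁴
R = (4.35×10⁻⁶)² / 4.69×10⁻¹⁴ = 4.04×10² Ω = 404 Ω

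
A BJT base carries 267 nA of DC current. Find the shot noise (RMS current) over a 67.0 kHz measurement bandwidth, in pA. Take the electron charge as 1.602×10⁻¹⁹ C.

75.7 pA

I_n = √(2qI·B)
2qI·B = 2 × 1.602×10⁻¹⁹ × 2.67×10⁻⁷ × 6.70×10⁴ = 5.73×10⁻²¹ A²
I_n = √(5.73×10⁻²¹) = 7.57×10⁻¹¹ A = 75.7 pA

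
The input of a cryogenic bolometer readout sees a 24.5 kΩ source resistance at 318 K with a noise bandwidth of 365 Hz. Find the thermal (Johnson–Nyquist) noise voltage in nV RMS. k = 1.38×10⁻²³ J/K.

V_n = √(4kTRB)
4kTRB = 4 × 1.38×10⁻²³ × 318 × 2.45×10⁴ × 3.65×10² = 1.57×10⁻¹³ V²
V_n = √(1.57×10⁻¹³) = 3.96×10⁻⁷ V = 396 nV

396 nV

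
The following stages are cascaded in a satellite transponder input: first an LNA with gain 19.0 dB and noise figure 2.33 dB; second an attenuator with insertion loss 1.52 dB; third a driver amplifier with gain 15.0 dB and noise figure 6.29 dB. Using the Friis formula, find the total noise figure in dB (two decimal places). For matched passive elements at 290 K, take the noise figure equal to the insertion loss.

2.49 dB

Convert to linear (a loss of L dB is a gain of −L dB): F_i = 10^(NF_i/10), G_i = 10^(G_i,dB/10)
  Stage 1: F_1 = 10^(2.33/10) = 1.710, G_1 = 10^(19.0/10) = 79.43
  Stage 2: F_2 = 10^(1.52/10) = 1.419, G_2 = 10^(−1.52/10) = 0.7047
  Stage 3: F_3 = 10^(6.29/10) = 4.256, G_3 = 10^(15.0/10) = 31.62
Friis cascade:
  F = 1.710 + (1.419 − 1)/79.43 + (4.256 − 1)/55.98 = 1.773
NF = 10 log₁₀(1.773) = 2.49 dB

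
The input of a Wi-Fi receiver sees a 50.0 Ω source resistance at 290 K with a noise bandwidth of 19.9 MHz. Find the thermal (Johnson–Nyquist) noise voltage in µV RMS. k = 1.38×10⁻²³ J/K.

3.99 µV

V_n = √(4kTRB)
4kTRB = 4 × 1.38×10⁻²³ × 290 × 5.00×10¹ × 1.99×10⁷ = 1.59×10⁻¹¹ V²
V_n = √(1.59×10⁻¹¹) = 3.99×10⁻⁶ V = 3.99 µV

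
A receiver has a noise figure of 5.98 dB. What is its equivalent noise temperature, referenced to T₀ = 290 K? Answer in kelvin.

859 K

F = 10^(5.98/10) = 3.96278
T_e = (F − 1)·T₀ = (3.96278 − 1) × 290 = 859 K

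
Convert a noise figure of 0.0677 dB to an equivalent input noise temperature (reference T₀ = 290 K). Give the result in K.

4.56 K

F = 10^(0.0677/10) = 1.01571
T_e = (F − 1)·T₀ = (1.01571 − 1) × 290 = 4.56 K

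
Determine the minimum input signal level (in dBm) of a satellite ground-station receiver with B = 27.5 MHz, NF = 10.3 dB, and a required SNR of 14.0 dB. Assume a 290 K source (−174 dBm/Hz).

−75.3 dBm

Sensitivity = −174 + 10 log₁₀(B) + NF + SNR_min
= −174 + 74.39 + 10.3 + 14.0
= −75.31 dBm → −75.3 dBm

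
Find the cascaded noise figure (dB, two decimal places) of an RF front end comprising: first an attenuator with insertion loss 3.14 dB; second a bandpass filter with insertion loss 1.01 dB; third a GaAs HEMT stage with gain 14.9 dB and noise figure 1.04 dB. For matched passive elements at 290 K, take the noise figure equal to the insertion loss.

Convert to linear (a loss of L dB is a gain of −L dB): F_i = 10^(NF_i/10), G_i = 10^(G_i,dB/10)
  Stage 1: F_1 = 10^(3.14/10) = 2.061, G_1 = 10^(−3.14/10) = 0.4853
  Stage 2: F_2 = 10^(1.01/10) = 1.262, G_2 = 10^(−1.01/10) = 0.7925
  Stage 3: F_3 = 10^(1.04/10) = 1.271, G_3 = 10^(14.9/10) = 30.90
Friis cascade:
  F = 2.061 + (1.262 − 1)/0.4853 + (1.271 − 1)/0.3846 = 3.304
NF = 10 log₁₀(3.304) = 5.19 dB

5.19 dB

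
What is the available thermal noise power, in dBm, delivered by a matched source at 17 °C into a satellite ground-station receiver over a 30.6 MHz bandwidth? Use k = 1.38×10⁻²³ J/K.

T = 17 °C + 273.15 = 290.15 K
P_n = kTB = 1.38×10⁻²³ × 290.15 × 3.06×10⁷ = 1.23×10⁻¹³ W
In dBm: 10 log₁₀(1.23×10⁻¹³ / 10⁻³) = −99.1 dBm

−99.1 dBm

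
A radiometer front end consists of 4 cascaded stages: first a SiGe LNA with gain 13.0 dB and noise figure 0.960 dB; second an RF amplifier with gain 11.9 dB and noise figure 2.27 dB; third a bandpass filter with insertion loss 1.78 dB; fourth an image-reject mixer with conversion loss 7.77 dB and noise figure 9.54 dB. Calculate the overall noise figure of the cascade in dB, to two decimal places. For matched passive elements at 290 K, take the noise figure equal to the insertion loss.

Convert to linear (a loss of L dB is a gain of −L dB): F_i = 10^(NF_i/10), G_i = 10^(G_i,dB/10)
  Stage 1: F_1 = 10^(0.960/10) = 1.247, G_1 = 10^(13.0/10) = 19.95
  Stage 2: F_2 = 10^(2.27/10) = 1.687, G_2 = 10^(11.9/10) = 15.49
  Stage 3: F_3 = 10^(1.78/10) = 1.507, G_3 = 10^(−1.78/10) = 0.6637
  Stage 4: F_4 = 10^(9.54/10) = 8.995, G_4 = 10^(−7.77/10) = 0.1671
Friis cascade:
  F = 1.247 + (1.687 − 1)/19.95 + (1.507 − 1)/309.0 + (8.995 − 1)/205.1 = 1.322
NF = 10 log₁₀(1.322) = 1.21 dB

1.21 dB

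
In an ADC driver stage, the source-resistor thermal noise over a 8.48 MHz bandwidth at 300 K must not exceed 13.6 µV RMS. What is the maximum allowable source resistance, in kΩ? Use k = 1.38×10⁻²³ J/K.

Johnson–Nyquist: V_n = √(4kTRB) ⇒ R = V_n² / (4kTB)
4kTB = 4 × 1.38×10⁻²³ × 300 × 8.48×10⁶ = 1.40×10⁻¹³
R = (1.36×10⁻⁵)² / 1.40×10⁻¹³ = 1.32×10³ Ω = 1.32 kΩ

1.32 kΩ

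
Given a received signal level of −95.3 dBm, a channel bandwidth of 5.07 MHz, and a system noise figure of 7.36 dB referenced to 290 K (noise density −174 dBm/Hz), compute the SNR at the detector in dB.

4.3 dB

Noise floor: N = −174 + 10 log₁₀(B) + NF
10 log₁₀(5.07×10⁶) = 67.05 dB
N = −174 + 67.05 + 7.36 = −99.59 dBm
SNR = P_sig − N = −95.3 − (−99.59) = 4.29 dB → 4.3 dB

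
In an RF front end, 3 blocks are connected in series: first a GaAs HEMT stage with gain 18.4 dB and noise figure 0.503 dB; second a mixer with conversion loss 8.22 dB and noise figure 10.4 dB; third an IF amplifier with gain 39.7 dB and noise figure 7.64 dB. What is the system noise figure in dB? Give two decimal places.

2.38 dB

Convert to linear (a loss of L dB is a gain of −L dB): F_i = 10^(NF_i/10), G_i = 10^(G_i,dB/10)
  Stage 1: F_1 = 10^(0.503/10) = 1.123, G_1 = 10^(18.4/10) = 69.18
  Stage 2: F_2 = 10^(10.4/10) = 10.96, G_2 = 10^(−8.22/10) = 0.1507
  Stage 3: F_3 = 10^(7.64/10) = 5.808, G_3 = 10^(39.7/10) = 9333
Friis cascade:
  F = 1.123 + (10.96 − 1)/69.18 + (5.808 − 1)/10.42 = 1.728
NF = 10 log₁₀(1.728) = 2.38 dB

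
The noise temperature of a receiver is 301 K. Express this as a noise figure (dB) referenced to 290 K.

F = 1 + T_e/T₀ = 1 + 301/290 = 2.03793
NF = 10 log₁₀(2.03793) = 3.09 dB

3.09 dB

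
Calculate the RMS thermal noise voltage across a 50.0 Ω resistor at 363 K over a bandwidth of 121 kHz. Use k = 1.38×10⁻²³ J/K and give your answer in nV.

V_n = √(4kTRB)
4kTRB = 4 × 1.38×10⁻²³ × 363 × 5.00×10¹ × 1.21×10⁵ = 1.21×10⁻¹³ V²
V_n = √(1.21×10⁻¹³) = 3.48×10⁻⁷ V = 348 nV

348 nV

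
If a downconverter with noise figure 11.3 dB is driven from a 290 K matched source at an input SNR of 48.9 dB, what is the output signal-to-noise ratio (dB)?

By definition F = SNR_in/SNR_out, so in dB: SNR_out = SNR_in − NF
SNR_out = 48.9 − 11.3 = 37.6 dB

37.6 dB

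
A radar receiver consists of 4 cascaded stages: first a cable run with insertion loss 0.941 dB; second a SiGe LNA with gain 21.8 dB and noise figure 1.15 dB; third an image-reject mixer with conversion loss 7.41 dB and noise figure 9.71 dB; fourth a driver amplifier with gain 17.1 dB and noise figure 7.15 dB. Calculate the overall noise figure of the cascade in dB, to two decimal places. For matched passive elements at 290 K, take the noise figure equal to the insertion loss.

Convert to linear (a loss of L dB is a gain of −L dB): F_i = 10^(NF_i/10), G_i = 10^(G_i,dB/10)
  Stage 1: F_1 = 10^(0.941/10) = 1.242, G_1 = 10^(−0.941/10) = 0.8052
  Stage 2: F_2 = 10^(1.15/10) = 1.303, G_2 = 10^(21.8/10) = 151.4
  Stage 3: F_3 = 10^(9.71/10) = 9.354, G_3 = 10^(−7.41/10) = 0.1816
  Stage 4: F_4 = 10^(7.15/10) = 5.188, G_4 = 10^(17.1/10) = 51.29
Friis cascade:
  F = 1.242 + (1.303 − 1)/0.8052 + (9.354 − 1)/121.9 + (5.188 − 1)/22.13 = 1.876
NF = 10 log₁₀(1.876) = 2.73 dB

2.73 dB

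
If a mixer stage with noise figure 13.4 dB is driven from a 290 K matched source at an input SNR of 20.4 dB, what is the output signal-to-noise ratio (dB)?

By definition F = SNR_in/SNR_out, so in dB: SNR_out = SNR_in − NF
SNR_out = 20.4 − 13.4 = 7.0 dB

7.0 dB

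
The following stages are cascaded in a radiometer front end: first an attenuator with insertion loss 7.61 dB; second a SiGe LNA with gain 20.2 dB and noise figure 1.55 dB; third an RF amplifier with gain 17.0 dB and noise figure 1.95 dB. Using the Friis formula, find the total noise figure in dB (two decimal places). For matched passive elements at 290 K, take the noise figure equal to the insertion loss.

9.18 dB

Convert to linear (a loss of L dB is a gain of −L dB): F_i = 10^(NF_i/10), G_i = 10^(G_i,dB/10)
  Stage 1: F_1 = 10^(7.61/10) = 5.768, G_1 = 10^(−7.61/10) = 0.1734
  Stage 2: F_2 = 10^(1.55/10) = 1.429, G_2 = 10^(20.2/10) = 104.7
  Stage 3: F_3 = 10^(1.95/10) = 1.567, G_3 = 10^(17.0/10) = 50.12
Friis cascade:
  F = 5.768 + (1.429 − 1)/0.1734 + (1.567 − 1)/18.16 = 8.273
NF = 10 log₁₀(8.273) = 9.18 dB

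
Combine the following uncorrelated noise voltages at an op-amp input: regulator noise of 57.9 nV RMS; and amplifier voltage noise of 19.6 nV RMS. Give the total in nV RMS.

Uncorrelated sources add in power (mean-square): V_tot = √(ΣV_i²)
V_tot = √[(5.79×10⁻⁸)² + (1.96×10⁻⁸)²] = 6.11×10⁻⁸ V = 61.1 nV

61.1 nV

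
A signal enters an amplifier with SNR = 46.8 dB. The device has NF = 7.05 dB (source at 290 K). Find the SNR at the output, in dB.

39.75 dB

By definition F = SNR_in/SNR_out, so in dB: SNR_out = SNR_in − NF
SNR_out = 46.8 − 7.05 = 39.75 dB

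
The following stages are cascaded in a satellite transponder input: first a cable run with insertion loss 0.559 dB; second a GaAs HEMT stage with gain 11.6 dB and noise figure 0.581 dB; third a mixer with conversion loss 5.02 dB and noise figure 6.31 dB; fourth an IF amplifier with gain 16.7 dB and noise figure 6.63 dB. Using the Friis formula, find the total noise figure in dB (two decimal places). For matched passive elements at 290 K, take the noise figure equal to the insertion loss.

Convert to linear (a loss of L dB is a gain of −L dB): F_i = 10^(NF_i/10), G_i = 10^(G_i,dB/10)
  Stage 1: F_1 = 10^(0.559/10) = 1.137, G_1 = 10^(−0.559/10) = 0.8792
  Stage 2: F_2 = 10^(0.581/10) = 1.143, G_2 = 10^(11.6/10) = 14.45
  Stage 3: F_3 = 10^(6.31/10) = 4.276, G_3 = 10^(−5.02/10) = 0.3148
  Stage 4: F_4 = 10^(6.63/10) = 4.603, G_4 = 10^(16.7/10) = 46.77
Friis cascade:
  F = 1.137 + (1.143 − 1)/0.8792 + (4.276 − 1)/12.71 + (4.603 − 1)/4.000 = 2.458
NF = 10 log₁₀(2.458) = 3.91 dB

3.91 dB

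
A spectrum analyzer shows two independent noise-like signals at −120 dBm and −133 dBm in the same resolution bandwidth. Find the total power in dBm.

−119.8 dBm

Convert to linear, add, convert back:
P₁ = 1.00×10⁻¹⁵ W, P₂ = 5.01×10⁻¹⁷ W
P_tot = 1.05×10⁻¹⁵ W → 10 log₁₀(P_tot / 10⁻³) = −119.8 dBm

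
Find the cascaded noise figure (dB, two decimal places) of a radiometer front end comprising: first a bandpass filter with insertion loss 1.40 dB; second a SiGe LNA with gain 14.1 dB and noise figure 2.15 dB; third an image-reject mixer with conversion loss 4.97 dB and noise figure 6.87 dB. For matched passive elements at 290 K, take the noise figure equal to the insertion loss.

Convert to linear (a loss of L dB is a gain of −L dB): F_i = 10^(NF_i/10), G_i = 10^(G_i,dB/10)
  Stage 1: F_1 = 10^(1.40/10) = 1.380, G_1 = 10^(−1.40/10) = 0.7244
  Stage 2: F_2 = 10^(2.15/10) = 1.641, G_2 = 10^(14.1/10) = 25.70
  Stage 3: F_3 = 10^(6.87/10) = 4.864, G_3 = 10^(−4.97/10) = 0.3184
Friis cascade:
  F = 1.380 + (1.641 − 1)/0.7244 + (4.864 − 1)/18.62 = 2.472
NF = 10 log₁₀(2.472) = 3.93 dB

3.93 dB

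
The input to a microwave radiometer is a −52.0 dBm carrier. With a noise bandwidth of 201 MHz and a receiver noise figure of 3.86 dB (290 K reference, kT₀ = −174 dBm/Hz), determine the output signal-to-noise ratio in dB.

35.1 dB

Noise floor: N = −174 + 10 log₁₀(B) + NF
10 log₁₀(2.01×10⁸) = 83.03 dB
N = −174 + 83.03 + 3.86 = −87.11 dBm
SNR = P_sig − N = −52.0 − (−87.11) = 35.11 dB → 35.1 dB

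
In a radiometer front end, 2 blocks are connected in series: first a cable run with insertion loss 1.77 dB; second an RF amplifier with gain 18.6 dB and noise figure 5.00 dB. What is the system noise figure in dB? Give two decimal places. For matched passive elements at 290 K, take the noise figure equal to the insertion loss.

6.77 dB

Convert to linear (a loss of L dB is a gain of −L dB): F_i = 10^(NF_i/10), G_i = 10^(G_i,dB/10)
  Stage 1: F_1 = 10^(1.77/10) = 1.503, G_1 = 10^(−1.77/10) = 0.6653
  Stage 2: F_2 = 10^(5.00/10) = 3.162, G_2 = 10^(18.6/10) = 72.44
Friis cascade:
  F = 1.503 + (3.162 − 1)/0.6653 = 4.753
NF = 10 log₁₀(4.753) = 6.77 dB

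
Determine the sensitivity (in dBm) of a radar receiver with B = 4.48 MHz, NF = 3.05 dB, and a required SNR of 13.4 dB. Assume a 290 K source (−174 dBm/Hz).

−91.0 dBm

Sensitivity = −174 + 10 log₁₀(B) + NF + SNR_min
= −174 + 66.51 + 3.05 + 13.4
= −91.04 dBm → −91.0 dBm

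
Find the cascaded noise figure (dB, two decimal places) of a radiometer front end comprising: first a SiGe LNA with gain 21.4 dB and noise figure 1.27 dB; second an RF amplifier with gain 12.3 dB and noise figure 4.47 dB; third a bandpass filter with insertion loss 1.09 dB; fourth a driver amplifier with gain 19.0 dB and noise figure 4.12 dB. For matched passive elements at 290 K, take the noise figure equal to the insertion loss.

Convert to linear (a loss of L dB is a gain of −L dB): F_i = 10^(NF_i/10), G_i = 10^(G_i,dB/10)
  Stage 1: F_1 = 10^(1.27/10) = 1.340, G_1 = 10^(21.4/10) = 138.0
  Stage 2: F_2 = 10^(4.47/10) = 2.799, G_2 = 10^(12.3/10) = 16.98
  Stage 3: F_3 = 10^(1.09/10) = 1.285, G_3 = 10^(−1.09/10) = 0.7780
  Stage 4: F_4 = 10^(4.12/10) = 2.582, G_4 = 10^(19.0/10) = 79.43
Friis cascade:
  F = 1.340 + (2.799 − 1)/138.0 + (1.285 − 1)/2344 + (2.582 − 1)/1824 = 1.354
NF = 10 log₁₀(1.354) = 1.32 dB

1.32 dB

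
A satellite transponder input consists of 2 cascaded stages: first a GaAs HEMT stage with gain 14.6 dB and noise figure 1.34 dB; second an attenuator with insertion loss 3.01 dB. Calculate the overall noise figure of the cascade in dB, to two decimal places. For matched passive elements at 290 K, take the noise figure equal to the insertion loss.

1.45 dB

Convert to linear (a loss of L dB is a gain of −L dB): F_i = 10^(NF_i/10), G_i = 10^(G_i,dB/10)
  Stage 1: F_1 = 10^(1.34/10) = 1.361, G_1 = 10^(14.6/10) = 28.84
  Stage 2: F_2 = 10^(3.01/10) = 2.000, G_2 = 10^(−3.01/10) = 0.5000
Friis cascade:
  F = 1.361 + (2.000 − 1)/28.84 = 1.396
NF = 10 log₁₀(1.396) = 1.45 dB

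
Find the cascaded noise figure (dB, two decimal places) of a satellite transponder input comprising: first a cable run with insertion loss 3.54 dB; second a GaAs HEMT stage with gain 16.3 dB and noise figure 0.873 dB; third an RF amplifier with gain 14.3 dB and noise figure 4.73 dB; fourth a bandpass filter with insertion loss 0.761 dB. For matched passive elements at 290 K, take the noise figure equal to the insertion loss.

Convert to linear (a loss of L dB is a gain of −L dB): F_i = 10^(NF_i/10), G_i = 10^(G_i,dB/10)
  Stage 1: F_1 = 10^(3.54/10) = 2.259, G_1 = 10^(−3.54/10) = 0.4426
  Stage 2: F_2 = 10^(0.873/10) = 1.223, G_2 = 10^(16.3/10) = 42.66
  Stage 3: F_3 = 10^(4.73/10) = 2.972, G_3 = 10^(14.3/10) = 26.92
  Stage 4: F_4 = 10^(0.761/10) = 1.192, G_4 = 10^(−0.761/10) = 0.8393
Friis cascade:
  F = 2.259 + (1.223 − 1)/0.4426 + (2.972 − 1)/18.88 + (1.192 − 1)/508.2 = 2.867
NF = 10 log₁₀(2.867) = 4.57 dB

4.57 dB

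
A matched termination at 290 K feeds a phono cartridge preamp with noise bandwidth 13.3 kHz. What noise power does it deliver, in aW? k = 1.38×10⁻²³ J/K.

53.2 aW

P_n = kTB = 1.38×10⁻²³ × 290 × 1.33×10⁴ = 5.32×10⁻¹⁷ W = 53.2 aW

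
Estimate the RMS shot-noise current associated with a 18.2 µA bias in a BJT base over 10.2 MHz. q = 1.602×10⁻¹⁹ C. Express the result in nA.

7.71 nA

I_n = √(2qI·B)
2qI·B = 2 × 1.602×10⁻¹⁹ × 1.82×10⁻⁵ × 1.02×10⁷ = 5.95×10⁻¹⁷ A²
I_n = √(5.95×10⁻¹⁷) = 7.71×10⁻⁹ A = 7.71 nA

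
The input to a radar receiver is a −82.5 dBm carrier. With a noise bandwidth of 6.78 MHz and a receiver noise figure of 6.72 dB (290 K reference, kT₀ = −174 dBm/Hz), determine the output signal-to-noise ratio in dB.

Noise floor: N = −174 + 10 log₁₀(B) + NF
10 log₁₀(6.78×10⁶) = 68.31 dB
N = −174 + 68.31 + 6.72 = −98.97 dBm
SNR = P_sig − N = −82.5 − (−98.97) = 16.47 dB → 16.5 dB

16.5 dB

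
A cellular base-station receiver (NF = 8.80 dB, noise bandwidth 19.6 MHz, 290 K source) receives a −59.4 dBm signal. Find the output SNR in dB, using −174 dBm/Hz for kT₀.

32.9 dB

Noise floor: N = −174 + 10 log₁₀(B) + NF
10 log₁₀(1.96×10⁷) = 72.92 dB
N = −174 + 72.92 + 8.80 = −92.28 dBm
SNR = P_sig − N = −59.4 − (−92.28) = 32.88 dB → 32.9 dB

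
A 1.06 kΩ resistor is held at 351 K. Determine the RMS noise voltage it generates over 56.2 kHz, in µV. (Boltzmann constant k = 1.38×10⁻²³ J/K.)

1.07 µV

V_n = √(4kTRB)
4kTRB = 4 × 1.38×10⁻²³ × 351 × 1.06×10³ × 5.62×10⁴ = 1.15×10⁻¹² V²
V_n = √(1.15×10⁻¹²) = 1.07×10⁻⁶ V = 1.07 µV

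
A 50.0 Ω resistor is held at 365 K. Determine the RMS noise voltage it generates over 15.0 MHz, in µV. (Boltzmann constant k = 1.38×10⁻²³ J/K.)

3.89 µV

V_n = √(4kTRB)
4kTRB = 4 × 1.38×10⁻²³ × 365 × 5.00×10¹ × 1.50×10⁷ = 1.51×10⁻¹¹ V²
V_n = √(1.51×10⁻¹¹) = 3.89×10⁻⁶ V = 3.89 µV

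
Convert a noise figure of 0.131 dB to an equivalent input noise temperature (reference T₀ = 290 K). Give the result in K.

8.88 K

F = 10^(0.131/10) = 1.03062
T_e = (F − 1)·T₀ = (1.03062 − 1) × 290 = 8.88 K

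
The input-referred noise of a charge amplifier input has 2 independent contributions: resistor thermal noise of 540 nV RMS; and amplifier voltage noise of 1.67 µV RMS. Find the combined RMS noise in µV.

1.76 µV

Uncorrelated sources add in power (mean-square): V_tot = √(ΣV_i²)
V_tot = √[(5.40×10⁻⁷)² + (1.67×10⁻⁶)²] = 1.76×10⁻⁶ V = 1.76 µV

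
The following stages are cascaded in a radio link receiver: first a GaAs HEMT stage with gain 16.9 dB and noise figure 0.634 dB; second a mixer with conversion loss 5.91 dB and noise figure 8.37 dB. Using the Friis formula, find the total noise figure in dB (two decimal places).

Convert to linear (a loss of L dB is a gain of −L dB): F_i = 10^(NF_i/10), G_i = 10^(G_i,dB/10)
  Stage 1: F_1 = 10^(0.634/10) = 1.157, G_1 = 10^(16.9/10) = 48.98
  Stage 2: F_2 = 10^(8.37/10) = 6.871, G_2 = 10^(−5.91/10) = 0.2564
Friis cascade:
  F = 1.157 + (6.871 − 1)/48.98 = 1.277
NF = 10 log₁₀(1.277) = 1.06 dB

1.06 dB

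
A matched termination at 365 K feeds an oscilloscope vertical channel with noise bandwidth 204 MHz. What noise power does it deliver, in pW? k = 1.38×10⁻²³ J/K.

P_n = kTB = 1.38×10⁻²³ × 365 × 2.04×10⁸ = 1.03×10⁻¹² W = 1.03 pW

1.03 pW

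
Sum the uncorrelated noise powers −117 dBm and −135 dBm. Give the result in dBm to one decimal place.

−116.9 dBm

Convert to linear, add, convert back:
P₁ = 2.00×10⁻¹⁵ W, P₂ = 3.16×10⁻¹⁷ W
P_tot = 2.03×10⁻¹⁵ W → 10 log₁₀(P_tot / 10⁻³) = −116.9 dBm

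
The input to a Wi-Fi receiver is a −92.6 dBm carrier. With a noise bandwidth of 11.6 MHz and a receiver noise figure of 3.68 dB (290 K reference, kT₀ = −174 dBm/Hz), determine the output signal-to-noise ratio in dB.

7.1 dB

Noise floor: N = −174 + 10 log₁₀(B) + NF
10 log₁₀(1.16×10⁷) = 70.64 dB
N = −174 + 70.64 + 3.68 = −99.68 dBm
SNR = P_sig − N = −92.6 − (−99.68) = 7.08 dB → 7.1 dB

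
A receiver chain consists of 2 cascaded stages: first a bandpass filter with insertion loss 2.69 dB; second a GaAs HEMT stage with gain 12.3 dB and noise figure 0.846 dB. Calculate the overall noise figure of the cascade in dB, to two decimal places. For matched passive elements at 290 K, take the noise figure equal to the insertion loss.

Convert to linear (a loss of L dB is a gain of −L dB): F_i = 10^(NF_i/10), G_i = 10^(G_i,dB/10)
  Stage 1: F_1 = 10^(2.69/10) = 1.858, G_1 = 10^(−2.69/10) = 0.5383
  Stage 2: F_2 = 10^(0.846/10) = 1.215, G_2 = 10^(12.3/10) = 16.98
Friis cascade:
  F = 1.858 + (1.215 − 1)/0.5383 = 2.257
NF = 10 log₁₀(2.257) = 3.54 dB

3.54 dB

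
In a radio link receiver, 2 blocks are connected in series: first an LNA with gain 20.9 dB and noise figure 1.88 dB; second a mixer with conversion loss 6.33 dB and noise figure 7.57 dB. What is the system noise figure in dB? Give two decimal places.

Convert to linear (a loss of L dB is a gain of −L dB): F_i = 10^(NF_i/10), G_i = 10^(G_i,dB/10)
  Stage 1: F_1 = 10^(1.88/10) = 1.542, G_1 = 10^(20.9/10) = 123.0
  Stage 2: F_2 = 10^(7.57/10) = 5.715, G_2 = 10^(−6.33/10) = 0.2328
Friis cascade:
  F = 1.542 + (5.715 − 1)/123.0 = 1.580
NF = 10 log₁₀(1.580) = 1.99 dB

1.99 dB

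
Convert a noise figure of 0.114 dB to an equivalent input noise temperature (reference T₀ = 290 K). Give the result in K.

7.71 K

F = 10^(0.114/10) = 1.0266
T_e = (F − 1)·T₀ = (1.0266 − 1) × 290 = 7.71 K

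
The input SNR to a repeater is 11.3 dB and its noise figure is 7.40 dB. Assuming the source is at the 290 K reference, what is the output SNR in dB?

By definition F = SNR_in/SNR_out, so in dB: SNR_out = SNR_in − NF
SNR_out = 11.3 − 7.40 = 3.90 dB

3.90 dB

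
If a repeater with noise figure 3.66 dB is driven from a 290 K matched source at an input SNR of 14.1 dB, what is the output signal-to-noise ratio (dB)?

10.44 dB

By definition F = SNR_in/SNR_out, so in dB: SNR_out = SNR_in − NF
SNR_out = 14.1 − 3.66 = 10.44 dB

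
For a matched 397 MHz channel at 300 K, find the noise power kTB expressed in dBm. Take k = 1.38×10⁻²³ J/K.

P_n = kTB = 1.38×10⁻²³ × 300 × 3.97×10⁸ = 1.64×10⁻¹² W
In dBm: 10 log₁₀(1.64×10⁻¹² / 10⁻³) = −87.8 dBm

−87.8 dBm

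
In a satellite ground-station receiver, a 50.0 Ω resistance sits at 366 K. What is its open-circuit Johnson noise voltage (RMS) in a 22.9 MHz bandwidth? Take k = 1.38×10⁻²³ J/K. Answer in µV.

4.81 µV

V_n = √(4kTRB)
4kTRB = 4 × 1.38×10⁻²³ × 366 × 5.00×10¹ × 2.29×10⁷ = 2.31×10⁻¹¹ V²
V_n = √(2.31×10⁻¹¹) = 4.81×10⁻⁶ V = 4.81 µV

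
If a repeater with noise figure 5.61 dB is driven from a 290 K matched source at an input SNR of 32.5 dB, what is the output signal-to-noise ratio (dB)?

By definition F = SNR_in/SNR_out, so in dB: SNR_out = SNR_in − NF
SNR_out = 32.5 − 5.61 = 26.89 dB

26.89 dB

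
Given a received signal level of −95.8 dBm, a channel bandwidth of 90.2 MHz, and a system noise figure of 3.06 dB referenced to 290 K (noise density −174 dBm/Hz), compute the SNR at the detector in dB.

−4.4 dB

Noise floor: N = −174 + 10 log₁₀(B) + NF
10 log₁₀(9.02×10⁷) = 79.55 dB
N = −174 + 79.55 + 3.06 = −91.39 dBm
SNR = P_sig − N = −95.8 − (−91.39) = −4.41 dB → −4.4 dB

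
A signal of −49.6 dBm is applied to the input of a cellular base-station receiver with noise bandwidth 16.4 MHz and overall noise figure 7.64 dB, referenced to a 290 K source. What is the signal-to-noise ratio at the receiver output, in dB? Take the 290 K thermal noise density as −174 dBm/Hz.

Noise floor: N = −174 + 10 log₁₀(B) + NF
10 log₁₀(1.64×10⁷) = 72.15 dB
N = −174 + 72.15 + 7.64 = −94.21 dBm
SNR = P_sig − N = −49.6 − (−94.21) = 44.61 dB → 44.6 dB

44.6 dB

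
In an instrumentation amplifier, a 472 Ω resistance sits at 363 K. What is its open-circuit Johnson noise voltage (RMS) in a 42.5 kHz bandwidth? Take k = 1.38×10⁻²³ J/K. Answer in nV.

V_n = √(4kTRB)
4kTRB = 4 × 1.38×10⁻²³ × 363 × 4.72×10² × 4.25×10⁴ = 4.02×10⁻¹³ V²
V_n = √(4.02×10⁻¹³) = 6.34×10⁻⁷ V = 634 nV

634 nV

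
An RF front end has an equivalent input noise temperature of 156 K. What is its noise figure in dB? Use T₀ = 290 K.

1.87 dB

F = 1 + T_e/T₀ = 1 + 156/290 = 1.53793
NF = 10 log₁₀(1.53793) = 1.87 dB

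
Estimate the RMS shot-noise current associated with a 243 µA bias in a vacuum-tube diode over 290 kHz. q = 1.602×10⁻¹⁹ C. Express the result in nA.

4.75 nA

I_n = √(2qI·B)
2qI·B = 2 × 1.602×10⁻¹⁹ × 2.43×10⁻⁴ × 2.90×10⁵ = 2.26×10⁻¹⁷ A²
I_n = √(2.26×10⁻¹⁷) = 4.75×10⁻⁹ A = 4.75 nA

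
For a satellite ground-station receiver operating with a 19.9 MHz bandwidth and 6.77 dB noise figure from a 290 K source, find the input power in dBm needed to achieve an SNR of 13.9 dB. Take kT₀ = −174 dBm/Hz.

−80.3 dBm

Sensitivity = −174 + 10 log₁₀(B) + NF + SNR_min
= −174 + 72.99 + 6.77 + 13.9
= −80.34 dBm → −80.3 dBm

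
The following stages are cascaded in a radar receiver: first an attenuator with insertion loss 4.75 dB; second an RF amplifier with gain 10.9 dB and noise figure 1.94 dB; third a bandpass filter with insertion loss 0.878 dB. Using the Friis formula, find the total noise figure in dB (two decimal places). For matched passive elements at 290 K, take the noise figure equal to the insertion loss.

6.74 dB

Convert to linear (a loss of L dB is a gain of −L dB): F_i = 10^(NF_i/10), G_i = 10^(G_i,dB/10)
  Stage 1: F_1 = 10^(4.75/10) = 2.985, G_1 = 10^(−4.75/10) = 0.3350
  Stage 2: F_2 = 10^(1.94/10) = 1.563, G_2 = 10^(10.9/10) = 12.30
  Stage 3: F_3 = 10^(0.878/10) = 1.224, G_3 = 10^(−0.878/10) = 0.8170
Friis cascade:
  F = 2.985 + (1.563 − 1)/0.3350 + (1.224 − 1)/4.121 = 4.721
NF = 10 log₁₀(4.721) = 6.74 dB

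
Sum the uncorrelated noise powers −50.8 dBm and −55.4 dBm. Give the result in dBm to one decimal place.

−49.5 dBm

Convert to linear, add, convert back:
P₁ = 8.32×10⁻⁹ W, P₂ = 2.88×10⁻⁹ W
P_tot = 1.12×10⁻⁸ W → 10 log₁₀(P_tot / 10⁻³) = −49.5 dBm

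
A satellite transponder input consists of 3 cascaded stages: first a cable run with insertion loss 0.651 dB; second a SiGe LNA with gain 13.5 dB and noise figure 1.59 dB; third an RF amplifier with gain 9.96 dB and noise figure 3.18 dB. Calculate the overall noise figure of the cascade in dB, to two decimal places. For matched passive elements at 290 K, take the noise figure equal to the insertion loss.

2.38 dB

Convert to linear (a loss of L dB is a gain of −L dB): F_i = 10^(NF_i/10), G_i = 10^(G_i,dB/10)
  Stage 1: F_1 = 10^(0.651/10) = 1.162, G_1 = 10^(−0.651/10) = 0.8608
  Stage 2: F_2 = 10^(1.59/10) = 1.442, G_2 = 10^(13.5/10) = 22.39
  Stage 3: F_3 = 10^(3.18/10) = 2.080, G_3 = 10^(9.96/10) = 9.908
Friis cascade:
  F = 1.162 + (1.442 − 1)/0.8608 + (2.080 − 1)/19.27 = 1.731
NF = 10 log₁₀(1.731) = 2.38 dB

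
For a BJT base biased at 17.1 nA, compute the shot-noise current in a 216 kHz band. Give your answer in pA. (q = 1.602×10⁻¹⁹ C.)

34.4 pA

I_n = √(2qI·B)
2qI·B = 2 × 1.602×10⁻¹⁹ × 1.71×10⁻⁸ × 2.16×10⁵ = 1.18×10⁻²¹ A²
I_n = √(1.18×10⁻²¹) = 3.44×10⁻¹¹ A = 34.4 pA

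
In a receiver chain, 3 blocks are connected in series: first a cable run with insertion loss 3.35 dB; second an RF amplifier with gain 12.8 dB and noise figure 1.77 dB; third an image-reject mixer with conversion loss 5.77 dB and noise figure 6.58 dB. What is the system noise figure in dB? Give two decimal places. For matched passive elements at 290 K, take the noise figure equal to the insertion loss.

5.63 dB

Convert to linear (a loss of L dB is a gain of −L dB): F_i = 10^(NF_i/10), G_i = 10^(G_i,dB/10)
  Stage 1: F_1 = 10^(3.35/10) = 2.163, G_1 = 10^(−3.35/10) = 0.4624
  Stage 2: F_2 = 10^(1.77/10) = 1.503, G_2 = 10^(12.8/10) = 19.05
  Stage 3: F_3 = 10^(6.58/10) = 4.550, G_3 = 10^(−5.77/10) = 0.2649
Friis cascade:
  F = 2.163 + (1.503 − 1)/0.4624 + (4.550 − 1)/8.810 = 3.654
NF = 10 log₁₀(3.654) = 5.63 dB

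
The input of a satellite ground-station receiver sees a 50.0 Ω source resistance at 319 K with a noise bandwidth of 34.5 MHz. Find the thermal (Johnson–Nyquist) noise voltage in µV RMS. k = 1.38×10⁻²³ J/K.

5.51 µV

V_n = √(4kTRB)
4kTRB = 4 × 1.38×10⁻²³ × 319 × 5.00×10¹ × 3.45×10⁷ = 3.04×10⁻¹¹ V²
V_n = √(3.04×10⁻¹¹) = 5.51×10⁻⁶ V = 5.51 µV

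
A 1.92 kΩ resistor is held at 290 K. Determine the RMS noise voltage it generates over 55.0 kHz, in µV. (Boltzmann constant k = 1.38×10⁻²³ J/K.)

1.30 µV

V_n = √(4kTRB)
4kTRB = 4 × 1.38×10⁻²³ × 290 × 1.92×10³ × 5.50×10⁴ = 1.69×10⁻¹² V²
V_n = √(1.69×10⁻¹²) = 1.30×10⁻⁶ V = 1.30 µV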